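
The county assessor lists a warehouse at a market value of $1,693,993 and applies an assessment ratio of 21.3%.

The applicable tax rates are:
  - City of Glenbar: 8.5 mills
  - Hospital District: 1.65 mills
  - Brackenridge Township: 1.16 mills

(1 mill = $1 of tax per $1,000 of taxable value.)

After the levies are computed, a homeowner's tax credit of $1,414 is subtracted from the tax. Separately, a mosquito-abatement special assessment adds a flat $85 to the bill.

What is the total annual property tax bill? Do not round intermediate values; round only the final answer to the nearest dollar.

$2,752

Assessed value = $1,693,993 × 0.213 = $360,820.509
City of Glenbar: $360,820.509 × 0.0085 = $3,066.9743265
Hospital District: $360,820.509 × 0.00165 = $595.35383985
Brackenridge Township: $360,820.509 × 0.00116 = $418.55179044
Levies subtotal = $4,080.87995679
After credit = $4,080.87995679 − $1,414 = $2,666.87995679
Total = $2,666.87995679 + $85 = $2,751.87995679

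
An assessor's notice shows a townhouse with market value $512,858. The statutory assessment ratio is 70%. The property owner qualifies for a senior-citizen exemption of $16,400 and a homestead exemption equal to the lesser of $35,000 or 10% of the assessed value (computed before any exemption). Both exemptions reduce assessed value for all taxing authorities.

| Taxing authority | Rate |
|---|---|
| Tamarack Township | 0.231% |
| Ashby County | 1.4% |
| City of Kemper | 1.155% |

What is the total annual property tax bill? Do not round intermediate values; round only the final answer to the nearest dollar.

$8,570

Assessed value = $512,858 × 0.7 = $359,000.6
Homestead exemption = min($35,000, 10% × $359,000.6) = min($35,000, $35,900.06) = $35,000 (dollar cap binds)
Taxable value = $359,000.6 − $16,400 − $35,000 = $307,600.6
Tamarack Township: $307,600.6 × 0.00231 = $710.557386
Ashby County: $307,600.6 × 0.014 = $4,306.4084
City of Kemper: $307,600.6 × 0.01155 = $3,552.78693
Total = $8,569.752716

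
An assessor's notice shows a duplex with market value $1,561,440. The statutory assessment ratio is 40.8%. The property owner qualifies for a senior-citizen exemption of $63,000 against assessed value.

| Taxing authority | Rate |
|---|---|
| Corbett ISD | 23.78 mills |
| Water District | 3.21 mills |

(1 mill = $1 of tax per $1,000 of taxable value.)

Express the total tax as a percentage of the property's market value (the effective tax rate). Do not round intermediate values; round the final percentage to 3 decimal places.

Assessed value = $1,561,440 × 0.408 = $637,067.52
Taxable value = $637,067.52 − $63,000 = $574,067.52
Corbett ISD: $574,067.52 × 0.02378 = $13,651.3256256
Water District: $574,067.52 × 0.00321 = $1,842.7567392
Total tax = $15,494.0823648
Effective rate = $15,494.0823648 ÷ $1,561,440 = 0.992% of market value

0.992%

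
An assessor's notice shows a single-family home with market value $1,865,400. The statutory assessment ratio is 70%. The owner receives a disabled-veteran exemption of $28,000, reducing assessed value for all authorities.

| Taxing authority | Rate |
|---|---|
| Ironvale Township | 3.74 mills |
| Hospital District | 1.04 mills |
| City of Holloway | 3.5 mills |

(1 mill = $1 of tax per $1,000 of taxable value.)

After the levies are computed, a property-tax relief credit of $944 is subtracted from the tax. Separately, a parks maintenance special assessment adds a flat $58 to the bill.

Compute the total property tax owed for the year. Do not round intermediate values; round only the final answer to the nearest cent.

Assessed value = $1,865,400 × 0.7 = $1,305,780
Taxable value = $1,305,780 − $28,000 = $1,277,780
Ironvale Township: $1,277,780 × 0.00374 = $4,778.8972
Hospital District: $1,277,780 × 0.00104 = $1,328.8912
City of Holloway: $1,277,780 × 0.0035 = $4,472.23
Levies subtotal = $10,580.0184
After credit = $10,580.0184 − $944 = $9,636.0184
Total = $9,636.0184 + $58 = $9,694.0184

$9,694.02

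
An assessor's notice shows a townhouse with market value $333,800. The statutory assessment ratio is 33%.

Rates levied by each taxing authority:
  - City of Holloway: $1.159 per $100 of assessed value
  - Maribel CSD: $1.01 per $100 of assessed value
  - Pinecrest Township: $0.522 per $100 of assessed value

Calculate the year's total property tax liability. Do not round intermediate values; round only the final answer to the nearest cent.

Assessed value = $333,800 × 0.33 = $110,154
City of Holloway: $110,154 × 0.01159 = $1,276.68486
Maribel CSD: $110,154 × 0.0101 = $1,112.5554
Pinecrest Township: $110,154 × 0.00522 = $575.00388
Total = $1,276.68486 + $1,112.5554 + $575.00388 = $2,964.24414

$2,964.24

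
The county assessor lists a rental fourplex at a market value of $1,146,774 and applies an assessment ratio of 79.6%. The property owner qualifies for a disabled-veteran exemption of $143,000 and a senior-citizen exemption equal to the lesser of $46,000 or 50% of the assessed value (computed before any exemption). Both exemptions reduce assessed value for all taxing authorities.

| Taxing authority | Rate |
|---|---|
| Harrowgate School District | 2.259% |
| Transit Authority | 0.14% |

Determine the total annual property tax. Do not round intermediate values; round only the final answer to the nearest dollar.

Assessed value = $1,146,774 × 0.796 = $912,832.104
Senior-citizen exemption = min($46,000, 50% × $912,832.104) = min($46,000, $456,416.052) = $46,000 (dollar cap binds)
Taxable value = $912,832.104 − $143,000 − $46,000 = $723,832.104
Harrowgate School District: $723,832.104 × 0.02259 = $16,351.36722936
Transit Authority: $723,832.104 × 0.0014 = $1,013.3649456
Total = $17,364.73217496

$17,365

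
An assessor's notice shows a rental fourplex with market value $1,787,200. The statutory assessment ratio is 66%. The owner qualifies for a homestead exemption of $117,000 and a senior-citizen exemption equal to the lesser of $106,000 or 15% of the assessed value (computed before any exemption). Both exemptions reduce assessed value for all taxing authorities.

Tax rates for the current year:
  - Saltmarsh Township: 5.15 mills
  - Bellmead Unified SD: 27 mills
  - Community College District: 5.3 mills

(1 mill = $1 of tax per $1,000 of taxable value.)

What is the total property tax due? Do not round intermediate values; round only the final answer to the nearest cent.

Assessed value = $1,787,200 × 0.66 = $1,179,552
Senior-citizen exemption = min($106,000, 15% × $1,179,552) = min($106,000, $176,932.8) = $106,000 (dollar cap binds)
Taxable value = $1,179,552 − $117,000 − $106,000 = $956,552
Saltmarsh Township: $956,552 × 0.00515 = $4,926.2428
Bellmead Unified SD: $956,552 × 0.027 = $25,826.904
Community College District: $956,552 × 0.0053 = $5,069.7256
Total = $35,822.8724

$35,822.87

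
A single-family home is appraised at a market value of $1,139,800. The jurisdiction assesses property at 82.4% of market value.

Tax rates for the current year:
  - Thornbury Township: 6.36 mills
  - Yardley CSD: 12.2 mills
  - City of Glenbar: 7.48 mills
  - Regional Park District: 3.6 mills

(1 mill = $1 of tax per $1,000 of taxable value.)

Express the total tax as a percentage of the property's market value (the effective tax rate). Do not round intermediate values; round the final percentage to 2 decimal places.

Assessed value = $1,139,800 × 0.824 = $939,195.2
Thornbury Township: $939,195.2 × 0.00636 = $5,973.281472
Yardley CSD: $939,195.2 × 0.0122 = $11,458.18144
City of Glenbar: $939,195.2 × 0.00748 = $7,025.180096
Regional Park District: $939,195.2 × 0.0036 = $3,381.10272
Total tax = $27,837.745728
Effective rate = $27,837.745728 ÷ $1,139,800 = 2.44% of market value

2.44%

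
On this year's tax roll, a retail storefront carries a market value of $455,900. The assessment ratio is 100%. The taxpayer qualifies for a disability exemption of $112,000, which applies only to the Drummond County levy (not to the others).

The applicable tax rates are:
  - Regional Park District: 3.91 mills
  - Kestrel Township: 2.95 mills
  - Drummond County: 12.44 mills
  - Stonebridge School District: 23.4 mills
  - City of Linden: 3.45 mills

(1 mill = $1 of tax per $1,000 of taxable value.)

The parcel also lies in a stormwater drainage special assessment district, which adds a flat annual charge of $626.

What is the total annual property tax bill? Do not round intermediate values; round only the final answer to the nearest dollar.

$20,273

Assessed value = $455,900 × 1 = $455,900
Regional Park District: $455,900 × 0.00391 = $1,782.569
Kestrel Township: $455,900 × 0.00295 = $1,344.905
Drummond County: ($455,900 − $112,000) × 0.01244 = $343,900 × 0.01244 = $4,278.116
Stonebridge School District: $455,900 × 0.0234 = $10,668.06
City of Linden: $455,900 × 0.00345 = $1,572.855
Levies subtotal = $19,646.505
Total = $19,646.505 + $626 = $20,272.505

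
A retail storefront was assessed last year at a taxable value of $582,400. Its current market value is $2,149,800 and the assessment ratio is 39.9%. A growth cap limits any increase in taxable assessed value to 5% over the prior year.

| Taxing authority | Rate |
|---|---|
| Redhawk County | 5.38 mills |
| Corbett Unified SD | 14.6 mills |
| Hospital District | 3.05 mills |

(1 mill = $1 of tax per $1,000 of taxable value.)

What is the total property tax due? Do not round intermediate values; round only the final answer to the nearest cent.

$14,083.31

Uncapped assessed value = $2,149,800 × 0.399 = $857,770.2
Cap limit = $582,400 × 1.05 = $611,520
Taxable assessed value = min($857,770.2, $611,520) = $611,520 (cap binds)
Redhawk County: $611,520 × 0.00538 = $3,289.9776
Corbett Unified SD: $611,520 × 0.0146 = $8,928.192
Hospital District: $611,520 × 0.00305 = $1,865.136
Total = $14,083.3056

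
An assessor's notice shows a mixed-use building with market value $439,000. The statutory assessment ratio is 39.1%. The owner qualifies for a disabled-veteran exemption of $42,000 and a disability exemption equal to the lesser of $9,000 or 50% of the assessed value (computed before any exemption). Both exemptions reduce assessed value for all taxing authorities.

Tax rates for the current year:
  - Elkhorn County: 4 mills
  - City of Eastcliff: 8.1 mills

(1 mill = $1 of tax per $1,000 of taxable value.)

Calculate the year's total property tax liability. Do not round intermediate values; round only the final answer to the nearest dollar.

$1,460

Assessed value = $439,000 × 0.391 = $171,649
Disability exemption = min($9,000, 50% × $171,649) = min($9,000, $85,824.5) = $9,000 (dollar cap binds)
Taxable value = $171,649 − $42,000 − $9,000 = $120,649
Elkhorn County: $120,649 × 0.004 = $482.596
City of Eastcliff: $120,649 × 0.0081 = $977.2569
Total = $1,459.8529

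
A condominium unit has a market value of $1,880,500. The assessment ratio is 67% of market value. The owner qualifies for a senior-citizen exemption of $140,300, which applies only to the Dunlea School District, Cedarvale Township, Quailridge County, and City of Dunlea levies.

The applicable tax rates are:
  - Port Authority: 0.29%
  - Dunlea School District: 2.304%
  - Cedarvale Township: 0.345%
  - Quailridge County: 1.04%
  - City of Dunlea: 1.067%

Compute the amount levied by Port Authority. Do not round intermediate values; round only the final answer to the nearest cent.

Assessed value = $1,880,500 × 0.67 = $1,259,935
Port Authority taxable value = $1,259,935 (exemption does not apply)
Port Authority levy = $1,259,935 × 0.0029 = $3,653.8115

$3,653.81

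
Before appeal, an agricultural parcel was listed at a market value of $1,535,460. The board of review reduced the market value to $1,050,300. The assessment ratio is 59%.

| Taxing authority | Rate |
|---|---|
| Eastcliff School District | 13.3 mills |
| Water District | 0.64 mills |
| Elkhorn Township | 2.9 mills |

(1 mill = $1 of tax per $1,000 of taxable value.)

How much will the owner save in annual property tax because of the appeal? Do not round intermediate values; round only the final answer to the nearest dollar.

Old assessed value = $1,535,460 × 0.59 = $905,921.4
New assessed value = $1,050,300 × 0.59 = $619,677
Combined rate = 0.0133 + 0.00064 + 0.0029 = 0.01684
Old tax = $905,921.4 × 0.01684 = $15,255.716376
New tax = $619,677 × 0.01684 = $10,435.36068
Reduction = $15,255.716376 − $10,435.36068 = $4,820.355696

$4,820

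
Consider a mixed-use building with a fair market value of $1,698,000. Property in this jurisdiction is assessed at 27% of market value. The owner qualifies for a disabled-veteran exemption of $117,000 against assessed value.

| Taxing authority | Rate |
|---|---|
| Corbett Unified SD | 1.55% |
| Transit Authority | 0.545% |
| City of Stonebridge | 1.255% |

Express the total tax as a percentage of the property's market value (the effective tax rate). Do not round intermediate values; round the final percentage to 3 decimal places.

Assessed value = $1,698,000 × 0.27 = $458,460
Taxable value = $458,460 − $117,000 = $341,460
Corbett Unified SD: $341,460 × 0.0155 = $5,292.63
Transit Authority: $341,460 × 0.00545 = $1,860.957
City of Stonebridge: $341,460 × 0.01255 = $4,285.323
Total tax = $11,438.91
Effective rate = $11,438.91 ÷ $1,698,000 = 0.674% of market value

0.674%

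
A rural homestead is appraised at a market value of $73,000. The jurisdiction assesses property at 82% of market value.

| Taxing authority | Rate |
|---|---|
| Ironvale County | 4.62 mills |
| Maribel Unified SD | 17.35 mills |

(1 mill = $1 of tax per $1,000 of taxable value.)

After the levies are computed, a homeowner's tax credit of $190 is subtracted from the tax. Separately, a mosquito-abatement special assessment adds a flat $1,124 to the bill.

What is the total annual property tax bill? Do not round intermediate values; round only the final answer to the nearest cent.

$2,249.12

Assessed value = $73,000 × 0.82 = $59,860
Ironvale County: $59,860 × 0.00462 = $276.5532
Maribel Unified SD: $59,860 × 0.01735 = $1,038.571
Levies subtotal = $1,315.1242
After credit = $1,315.1242 − $190 = $1,125.1242
Total = $1,125.1242 + $1,124 = $2,249.1242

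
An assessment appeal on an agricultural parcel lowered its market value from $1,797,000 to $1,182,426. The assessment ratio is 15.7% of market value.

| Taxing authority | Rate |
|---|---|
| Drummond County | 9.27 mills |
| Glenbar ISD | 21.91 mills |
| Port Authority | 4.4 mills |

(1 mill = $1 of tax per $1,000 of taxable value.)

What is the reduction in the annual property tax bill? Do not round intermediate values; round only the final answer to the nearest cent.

Old assessed value = $1,797,000 × 0.157 = $282,129
New assessed value = $1,182,426 × 0.157 = $185,640.882
Combined rate = 0.00927 + 0.02191 + 0.0044 = 0.03558
Old tax = $282,129 × 0.03558 = $10,038.14982
New tax = $185,640.882 × 0.03558 = $6,605.10258156
Reduction = $10,038.14982 − $6,605.10258156 = $3,433.04723844

$3,433.05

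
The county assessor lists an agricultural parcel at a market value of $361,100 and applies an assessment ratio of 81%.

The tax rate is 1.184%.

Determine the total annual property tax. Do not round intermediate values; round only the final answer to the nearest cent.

$3,463.09

Assessed value = $361,100 × 0.81 = $292,491
Tax = $292,491 × 0.01184 = $3,463.09344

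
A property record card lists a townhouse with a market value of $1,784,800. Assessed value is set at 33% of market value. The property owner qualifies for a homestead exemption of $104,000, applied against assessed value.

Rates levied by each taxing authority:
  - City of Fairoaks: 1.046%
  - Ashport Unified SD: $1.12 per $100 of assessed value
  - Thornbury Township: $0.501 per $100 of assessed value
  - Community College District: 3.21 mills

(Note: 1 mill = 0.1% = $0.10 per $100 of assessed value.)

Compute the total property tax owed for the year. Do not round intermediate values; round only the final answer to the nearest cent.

$14,491.32

Assessed value = $1,784,800 × 0.33 = $588,984
Taxable value = $588,984 − $104,000 = $484,984
City of Fairoaks: $484,984 × 0.01046 = $5,072.93264
Ashport Unified SD: $484,984 × 0.0112 = $5,431.8208
Thornbury Township: $484,984 × 0.00501 = $2,429.76984
Community College District: $484,984 × 0.00321 = $1,556.79864
Total = $14,491.32192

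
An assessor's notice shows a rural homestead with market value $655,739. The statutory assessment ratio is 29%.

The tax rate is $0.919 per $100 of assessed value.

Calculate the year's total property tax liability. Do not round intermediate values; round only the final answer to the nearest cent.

Assessed value = $655,739 × 0.29 = $190,164.31
Tax = $190,164.31 × 0.00919 = $1,747.6100089

$1,747.61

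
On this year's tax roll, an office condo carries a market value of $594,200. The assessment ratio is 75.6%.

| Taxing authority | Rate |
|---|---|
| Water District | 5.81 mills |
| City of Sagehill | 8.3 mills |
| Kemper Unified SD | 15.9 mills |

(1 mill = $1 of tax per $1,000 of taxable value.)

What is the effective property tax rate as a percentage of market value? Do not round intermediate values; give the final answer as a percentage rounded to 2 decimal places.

2.27%

Assessed value = $594,200 × 0.756 = $449,215.2
Water District: $449,215.2 × 0.00581 = $2,609.940312
City of Sagehill: $449,215.2 × 0.0083 = $3,728.48616
Kemper Unified SD: $449,215.2 × 0.0159 = $7,142.52168
Total tax = $13,480.948152
Effective rate = $13,480.948152 ÷ $594,200 = 2.27% of market value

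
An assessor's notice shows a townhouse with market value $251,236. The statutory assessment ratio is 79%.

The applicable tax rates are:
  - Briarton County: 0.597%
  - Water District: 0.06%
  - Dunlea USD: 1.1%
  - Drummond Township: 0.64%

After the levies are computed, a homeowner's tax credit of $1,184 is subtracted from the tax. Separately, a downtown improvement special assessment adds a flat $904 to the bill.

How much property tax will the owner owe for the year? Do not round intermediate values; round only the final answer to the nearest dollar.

$4,477

Assessed value = $251,236 × 0.79 = $198,476.44
Briarton County: $198,476.44 × 0.00597 = $1,184.9043468
Water District: $198,476.44 × 0.0006 = $119.085864
Dunlea USD: $198,476.44 × 0.011 = $2,183.24084
Drummond Township: $198,476.44 × 0.0064 = $1,270.249216
Levies subtotal = $4,757.4802668
After credit = $4,757.4802668 − $1,184 = $3,573.4802668
Total = $3,573.4802668 + $904 = $4,477.4802668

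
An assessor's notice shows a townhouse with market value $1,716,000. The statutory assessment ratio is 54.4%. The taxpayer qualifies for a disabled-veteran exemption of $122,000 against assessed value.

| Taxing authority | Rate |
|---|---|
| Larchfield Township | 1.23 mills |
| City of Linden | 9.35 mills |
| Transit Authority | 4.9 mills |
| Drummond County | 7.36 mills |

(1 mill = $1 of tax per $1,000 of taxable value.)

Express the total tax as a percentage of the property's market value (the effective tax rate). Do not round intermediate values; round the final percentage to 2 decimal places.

1.08%

Assessed value = $1,716,000 × 0.544 = $933,504
Taxable value = $933,504 − $122,000 = $811,504
Larchfield Township: $811,504 × 0.00123 = $998.14992
City of Linden: $811,504 × 0.00935 = $7,587.5624
Transit Authority: $811,504 × 0.0049 = $3,976.3696
Drummond County: $811,504 × 0.00736 = $5,972.66944
Total tax = $18,534.75136
Effective rate = $18,534.75136 ÷ $1,716,000 = 1.08% of market value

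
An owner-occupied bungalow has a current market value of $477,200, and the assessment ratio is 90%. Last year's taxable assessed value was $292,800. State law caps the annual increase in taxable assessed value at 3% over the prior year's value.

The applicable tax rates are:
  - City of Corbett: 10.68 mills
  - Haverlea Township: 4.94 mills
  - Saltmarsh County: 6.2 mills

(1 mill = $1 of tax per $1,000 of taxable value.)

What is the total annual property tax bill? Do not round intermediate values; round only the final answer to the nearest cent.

Uncapped assessed value = $477,200 × 0.9 = $429,480
Cap limit = $292,800 × 1.03 = $301,584
Taxable assessed value = min($429,480, $301,584) = $301,584 (cap binds)
City of Corbett: $301,584 × 0.01068 = $3,220.91712
Haverlea Township: $301,584 × 0.00494 = $1,489.82496
Saltmarsh County: $301,584 × 0.0062 = $1,869.8208
Total = $6,580.56288

$6,580.56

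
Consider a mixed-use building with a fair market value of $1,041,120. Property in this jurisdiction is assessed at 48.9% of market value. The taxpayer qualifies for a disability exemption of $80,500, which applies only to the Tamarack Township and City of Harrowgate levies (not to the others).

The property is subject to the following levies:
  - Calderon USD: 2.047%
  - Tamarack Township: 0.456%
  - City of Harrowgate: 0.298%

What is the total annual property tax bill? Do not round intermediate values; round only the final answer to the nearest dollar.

Assessed value = $1,041,120 × 0.489 = $509,107.68
Calderon USD: $509,107.68 × 0.02047 = $10,421.4342096
Tamarack Township: ($509,107.68 − $80,500) × 0.00456 = $428,607.68 × 0.00456 = $1,954.4510208
City of Harrowgate: ($509,107.68 − $80,500) × 0.00298 = $428,607.68 × 0.00298 = $1,277.2508864
Total = $13,653.1361168

$13,653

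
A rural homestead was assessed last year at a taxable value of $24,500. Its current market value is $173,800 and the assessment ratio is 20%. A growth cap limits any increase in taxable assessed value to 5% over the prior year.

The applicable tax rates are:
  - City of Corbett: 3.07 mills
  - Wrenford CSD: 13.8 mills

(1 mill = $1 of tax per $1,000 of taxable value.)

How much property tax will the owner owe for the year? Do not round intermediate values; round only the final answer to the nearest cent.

Uncapped assessed value = $173,800 × 0.2 = $34,760
Cap limit = $24,500 × 1.05 = $25,725
Taxable assessed value = min($34,760, $25,725) = $25,725 (cap binds)
City of Corbett: $25,725 × 0.00307 = $78.97575
Wrenford CSD: $25,725 × 0.0138 = $355.005
Total = $433.98075

$433.98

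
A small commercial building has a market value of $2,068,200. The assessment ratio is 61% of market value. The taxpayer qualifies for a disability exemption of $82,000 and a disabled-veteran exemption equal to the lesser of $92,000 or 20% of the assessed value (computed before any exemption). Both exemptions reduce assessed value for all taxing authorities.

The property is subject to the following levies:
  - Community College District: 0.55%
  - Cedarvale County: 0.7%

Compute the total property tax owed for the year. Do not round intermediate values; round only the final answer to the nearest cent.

$13,595.03

Assessed value = $2,068,200 × 0.61 = $1,261,602
Disabled-veteran exemption = min($92,000, 20% × $1,261,602) = min($92,000, $252,320.4) = $92,000 (dollar cap binds)
Taxable value = $1,261,602 − $82,000 − $92,000 = $1,087,602
Community College District: $1,087,602 × 0.0055 = $5,981.811
Cedarvale County: $1,087,602 × 0.007 = $7,613.214
Total = $13,595.025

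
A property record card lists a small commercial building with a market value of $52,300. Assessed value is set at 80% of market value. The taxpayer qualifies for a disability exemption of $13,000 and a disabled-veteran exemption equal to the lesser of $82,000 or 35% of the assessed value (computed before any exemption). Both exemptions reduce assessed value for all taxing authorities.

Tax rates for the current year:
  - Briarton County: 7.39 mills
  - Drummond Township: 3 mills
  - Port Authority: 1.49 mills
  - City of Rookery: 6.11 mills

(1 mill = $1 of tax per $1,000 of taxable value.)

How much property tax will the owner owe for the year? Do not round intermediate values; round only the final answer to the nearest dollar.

Assessed value = $52,300 × 0.8 = $41,840
Disabled-veteran exemption = min($82,000, 35% × $41,840) = min($82,000, $14,644) = $14,644 (percentage binds)
Taxable value = $41,840 − $13,000 − $14,644 = $14,196
Briarton County: $14,196 × 0.00739 = $104.90844
Drummond Township: $14,196 × 0.003 = $42.588
Port Authority: $14,196 × 0.00149 = $21.15204
City of Rookery: $14,196 × 0.00611 = $86.73756
Total = $255.38604

$255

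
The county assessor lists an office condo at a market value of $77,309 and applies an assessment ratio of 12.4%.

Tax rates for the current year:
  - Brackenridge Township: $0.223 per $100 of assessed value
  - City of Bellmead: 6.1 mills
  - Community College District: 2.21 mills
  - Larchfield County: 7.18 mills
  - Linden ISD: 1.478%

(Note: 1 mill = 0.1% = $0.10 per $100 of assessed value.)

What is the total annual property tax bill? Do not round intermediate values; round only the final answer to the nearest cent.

$311.56

Assessed value = $77,309 × 0.124 = $9,586.316
Brackenridge Township: $9,586.316 × 0.00223 = $21.37748468
City of Bellmead: $9,586.316 × 0.0061 = $58.4765276
Community College District: $9,586.316 × 0.00221 = $21.18575836
Larchfield County: $9,586.316 × 0.00718 = $68.82974888
Linden ISD: $9,586.316 × 0.01478 = $141.68575048
Total = $311.55527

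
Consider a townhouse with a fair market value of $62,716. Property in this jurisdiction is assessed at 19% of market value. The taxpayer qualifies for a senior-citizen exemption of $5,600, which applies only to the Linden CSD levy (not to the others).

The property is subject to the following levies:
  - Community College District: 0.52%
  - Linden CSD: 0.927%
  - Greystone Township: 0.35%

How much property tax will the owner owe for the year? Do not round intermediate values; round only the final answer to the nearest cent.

$162.22

Assessed value = $62,716 × 0.19 = $11,916.04
Community College District: $11,916.04 × 0.0052 = $61.963408
Linden CSD: ($11,916.04 − $5,600) × 0.00927 = $6,316.04 × 0.00927 = $58.5496908
Greystone Township: $11,916.04 × 0.0035 = $41.70614
Total = $162.2192388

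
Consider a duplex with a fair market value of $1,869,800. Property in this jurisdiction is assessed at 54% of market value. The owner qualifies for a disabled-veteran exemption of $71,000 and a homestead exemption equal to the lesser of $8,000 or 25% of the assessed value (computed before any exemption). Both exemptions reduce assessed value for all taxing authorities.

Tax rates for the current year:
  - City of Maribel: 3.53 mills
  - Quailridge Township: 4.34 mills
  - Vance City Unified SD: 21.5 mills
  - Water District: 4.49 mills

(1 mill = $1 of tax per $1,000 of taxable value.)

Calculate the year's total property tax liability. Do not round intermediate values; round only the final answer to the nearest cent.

Assessed value = $1,869,800 × 0.54 = $1,009,692
Homestead exemption = min($8,000, 25% × $1,009,692) = min($8,000, $252,423) = $8,000 (dollar cap binds)
Taxable value = $1,009,692 − $71,000 − $8,000 = $930,692
City of Maribel: $930,692 × 0.00353 = $3,285.34276
Quailridge Township: $930,692 × 0.00434 = $4,039.20328
Vance City Unified SD: $930,692 × 0.0215 = $20,009.878
Water District: $930,692 × 0.00449 = $4,178.80708
Total = $31,513.23112

$31,513.23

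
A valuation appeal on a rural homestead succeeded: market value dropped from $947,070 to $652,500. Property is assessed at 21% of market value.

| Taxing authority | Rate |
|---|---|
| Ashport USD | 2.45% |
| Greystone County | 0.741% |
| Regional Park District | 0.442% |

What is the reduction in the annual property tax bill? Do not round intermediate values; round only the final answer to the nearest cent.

Old assessed value = $947,070 × 0.21 = $198,884.7
New assessed value = $652,500 × 0.21 = $137,025
Combined rate = 0.0245 + 0.00741 + 0.00442 = 0.03633
Old tax = $198,884.7 × 0.03633 = $7,225.481151
New tax = $137,025 × 0.03633 = $4,978.11825
Reduction = $7,225.481151 − $4,978.11825 = $2,247.362901

$2,247.36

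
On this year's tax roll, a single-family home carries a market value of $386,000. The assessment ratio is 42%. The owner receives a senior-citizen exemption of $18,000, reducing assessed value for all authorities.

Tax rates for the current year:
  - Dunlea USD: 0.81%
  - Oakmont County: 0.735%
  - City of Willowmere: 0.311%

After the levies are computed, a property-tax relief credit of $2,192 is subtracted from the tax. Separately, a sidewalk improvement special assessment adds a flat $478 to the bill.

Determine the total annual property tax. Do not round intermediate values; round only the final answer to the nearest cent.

$960.87

Assessed value = $386,000 × 0.42 = $162,120
Taxable value = $162,120 − $18,000 = $144,120
Dunlea USD: $144,120 × 0.0081 = $1,167.372
Oakmont County: $144,120 × 0.00735 = $1,059.282
City of Willowmere: $144,120 × 0.00311 = $448.2132
Levies subtotal = $2,674.8672
After credit = $2,674.8672 − $2,192 = $482.8672
Total = $482.8672 + $478 = $960.8672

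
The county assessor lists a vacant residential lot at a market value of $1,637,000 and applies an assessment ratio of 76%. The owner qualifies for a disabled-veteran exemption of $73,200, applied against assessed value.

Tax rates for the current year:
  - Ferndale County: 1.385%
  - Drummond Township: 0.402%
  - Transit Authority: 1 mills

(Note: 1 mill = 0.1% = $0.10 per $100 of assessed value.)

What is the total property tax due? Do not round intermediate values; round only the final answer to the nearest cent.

$22,095.26

Assessed value = $1,637,000 × 0.76 = $1,244,120
Taxable value = $1,244,120 − $73,200 = $1,170,920
Ferndale County: $1,170,920 × 0.01385 = $16,217.242
Drummond Township: $1,170,920 × 0.00402 = $4,707.0984
Transit Authority: $1,170,920 × 0.001 = $1,170.92
Total = $22,095.2604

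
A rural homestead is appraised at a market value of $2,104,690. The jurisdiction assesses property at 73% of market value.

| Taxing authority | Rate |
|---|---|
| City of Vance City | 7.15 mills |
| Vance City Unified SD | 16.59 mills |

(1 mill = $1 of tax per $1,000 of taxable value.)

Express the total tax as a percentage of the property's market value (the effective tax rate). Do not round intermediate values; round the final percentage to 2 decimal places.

1.73%

Assessed value = $2,104,690 × 0.73 = $1,536,423.7
City of Vance City: $1,536,423.7 × 0.00715 = $10,985.429455
Vance City Unified SD: $1,536,423.7 × 0.01659 = $25,489.269183
Total tax = $36,474.698638
Effective rate = $36,474.698638 ÷ $2,104,690 = 1.73% of market value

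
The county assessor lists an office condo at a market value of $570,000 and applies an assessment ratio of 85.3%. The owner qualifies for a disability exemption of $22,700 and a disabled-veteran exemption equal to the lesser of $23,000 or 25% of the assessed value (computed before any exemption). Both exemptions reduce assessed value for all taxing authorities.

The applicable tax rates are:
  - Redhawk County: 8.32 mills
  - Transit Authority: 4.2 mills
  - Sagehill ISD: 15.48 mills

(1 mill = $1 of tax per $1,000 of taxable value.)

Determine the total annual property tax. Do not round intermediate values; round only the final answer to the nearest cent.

$12,334.28

Assessed value = $570,000 × 0.853 = $486,210
Disabled-veteran exemption = min($23,000, 25% × $486,210) = min($23,000, $121,552.5) = $23,000 (dollar cap binds)
Taxable value = $486,210 − $22,700 − $23,000 = $440,510
Redhawk County: $440,510 × 0.00832 = $3,665.0432
Transit Authority: $440,510 × 0.0042 = $1,850.142
Sagehill ISD: $440,510 × 0.01548 = $6,819.0948
Total = $12,334.28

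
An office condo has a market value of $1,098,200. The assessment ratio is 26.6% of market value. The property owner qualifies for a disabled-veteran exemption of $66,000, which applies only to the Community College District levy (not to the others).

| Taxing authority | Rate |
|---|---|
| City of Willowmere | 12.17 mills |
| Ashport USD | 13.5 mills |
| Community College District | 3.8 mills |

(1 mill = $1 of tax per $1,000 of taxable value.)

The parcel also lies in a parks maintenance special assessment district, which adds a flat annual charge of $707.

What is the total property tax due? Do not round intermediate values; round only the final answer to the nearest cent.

$9,065.01

Assessed value = $1,098,200 × 0.266 = $292,121.2
City of Willowmere: $292,121.2 × 0.01217 = $3,555.115004
Ashport USD: $292,121.2 × 0.0135 = $3,943.6362
Community College District: ($292,121.2 − $66,000) × 0.0038 = $226,121.2 × 0.0038 = $859.26056
Levies subtotal = $8,358.011764
Total = $8,358.011764 + $707 = $9,065.011764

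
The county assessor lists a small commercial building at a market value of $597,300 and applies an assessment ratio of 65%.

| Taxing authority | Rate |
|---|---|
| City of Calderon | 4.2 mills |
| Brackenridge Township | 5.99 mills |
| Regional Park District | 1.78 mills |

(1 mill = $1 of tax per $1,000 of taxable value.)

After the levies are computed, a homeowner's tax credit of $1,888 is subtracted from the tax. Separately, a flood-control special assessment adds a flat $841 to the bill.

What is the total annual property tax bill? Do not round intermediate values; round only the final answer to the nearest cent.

$3,600.29

Assessed value = $597,300 × 0.65 = $388,245
City of Calderon: $388,245 × 0.0042 = $1,630.629
Brackenridge Township: $388,245 × 0.00599 = $2,325.58755
Regional Park District: $388,245 × 0.00178 = $691.0761
Levies subtotal = $4,647.29265
After credit = $4,647.29265 − $1,888 = $2,759.29265
Total = $2,759.29265 + $841 = $3,600.29265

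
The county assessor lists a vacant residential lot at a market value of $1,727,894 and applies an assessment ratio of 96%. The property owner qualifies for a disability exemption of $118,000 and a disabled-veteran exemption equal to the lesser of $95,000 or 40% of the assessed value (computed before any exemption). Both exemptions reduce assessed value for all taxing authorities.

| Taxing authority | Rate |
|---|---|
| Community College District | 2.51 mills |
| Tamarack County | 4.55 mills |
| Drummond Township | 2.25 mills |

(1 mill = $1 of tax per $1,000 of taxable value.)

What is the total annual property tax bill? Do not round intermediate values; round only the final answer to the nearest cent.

$13,460.20

Assessed value = $1,727,894 × 0.96 = $1,658,778.24
Disabled-veteran exemption = min($95,000, 40% × $1,658,778.24) = min($95,000, $663,511.296) = $95,000 (dollar cap binds)
Taxable value = $1,658,778.24 − $118,000 − $95,000 = $1,445,778.24
Community College District: $1,445,778.24 × 0.00251 = $3,628.9033824
Tamarack County: $1,445,778.24 × 0.00455 = $6,578.290992
Drummond Township: $1,445,778.24 × 0.00225 = $3,253.00104
Total = $13,460.1954144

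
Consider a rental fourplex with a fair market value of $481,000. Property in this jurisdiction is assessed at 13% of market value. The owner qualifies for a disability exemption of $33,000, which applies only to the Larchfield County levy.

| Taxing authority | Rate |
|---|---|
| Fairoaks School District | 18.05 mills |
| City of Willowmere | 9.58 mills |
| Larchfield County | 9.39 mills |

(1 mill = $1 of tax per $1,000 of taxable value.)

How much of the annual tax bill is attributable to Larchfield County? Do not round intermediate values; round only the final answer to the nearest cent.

$277.29

Assessed value = $481,000 × 0.13 = $62,530
Larchfield County taxable value = $62,530 − $33,000 = $29,530
Larchfield County levy = $29,530 × 0.00939 = $277.2867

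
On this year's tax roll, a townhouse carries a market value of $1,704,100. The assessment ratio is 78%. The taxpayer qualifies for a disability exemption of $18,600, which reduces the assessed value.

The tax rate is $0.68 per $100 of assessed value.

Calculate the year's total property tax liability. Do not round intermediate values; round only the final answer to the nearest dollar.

Assessed value = $1,704,100 × 0.78 = $1,329,198
Taxable value = $1,329,198 − $18,600 = $1,310,598
Tax = $1,310,598 × 0.0068 = $8,912.0664

$8,912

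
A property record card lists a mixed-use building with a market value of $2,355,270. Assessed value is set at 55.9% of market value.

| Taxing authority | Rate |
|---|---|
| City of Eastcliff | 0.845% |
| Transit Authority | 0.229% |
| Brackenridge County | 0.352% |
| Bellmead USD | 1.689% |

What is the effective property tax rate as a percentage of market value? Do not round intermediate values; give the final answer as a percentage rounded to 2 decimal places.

Assessed value = $2,355,270 × 0.559 = $1,316,595.93
City of Eastcliff: $1,316,595.93 × 0.00845 = $11,125.2356085
Transit Authority: $1,316,595.93 × 0.00229 = $3,015.0046797
Brackenridge County: $1,316,595.93 × 0.00352 = $4,634.4176736
Bellmead USD: $1,316,595.93 × 0.01689 = $22,237.3052577
Total tax = $41,011.9632195
Effective rate = $41,011.9632195 ÷ $2,355,270 = 1.74% of market value

1.74%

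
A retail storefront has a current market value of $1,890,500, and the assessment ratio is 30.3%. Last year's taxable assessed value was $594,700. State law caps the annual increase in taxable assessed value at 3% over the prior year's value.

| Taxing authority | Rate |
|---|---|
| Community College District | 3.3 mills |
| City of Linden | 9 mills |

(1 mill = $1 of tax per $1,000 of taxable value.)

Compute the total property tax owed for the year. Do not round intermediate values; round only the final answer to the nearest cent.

Uncapped assessed value = $1,890,500 × 0.303 = $572,821.5
Cap limit = $594,700 × 1.03 = $612,541
Taxable assessed value = min($572,821.5, $612,541) = $572,821.5 (cap does not bind)
Community College District: $572,821.5 × 0.0033 = $1,890.31095
City of Linden: $572,821.5 × 0.009 = $5,155.3935
Total = $7,045.70445

$7,045.70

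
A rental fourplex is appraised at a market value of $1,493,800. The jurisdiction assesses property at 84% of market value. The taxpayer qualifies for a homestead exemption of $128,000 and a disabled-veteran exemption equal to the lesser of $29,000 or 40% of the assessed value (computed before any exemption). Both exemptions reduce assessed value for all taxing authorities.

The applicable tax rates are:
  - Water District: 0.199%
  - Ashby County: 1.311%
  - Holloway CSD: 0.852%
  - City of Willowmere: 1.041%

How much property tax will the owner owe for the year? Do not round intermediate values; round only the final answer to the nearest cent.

$37,357.86

Assessed value = $1,493,800 × 0.84 = $1,254,792
Disabled-veteran exemption = min($29,000, 40% × $1,254,792) = min($29,000, $501,916.8) = $29,000 (dollar cap binds)
Taxable value = $1,254,792 − $128,000 − $29,000 = $1,097,792
Water District: $1,097,792 × 0.00199 = $2,184.60608
Ashby County: $1,097,792 × 0.01311 = $14,392.05312
Holloway CSD: $1,097,792 × 0.00852 = $9,353.18784
City of Willowmere: $1,097,792 × 0.01041 = $11,428.01472
Total = $37,357.86176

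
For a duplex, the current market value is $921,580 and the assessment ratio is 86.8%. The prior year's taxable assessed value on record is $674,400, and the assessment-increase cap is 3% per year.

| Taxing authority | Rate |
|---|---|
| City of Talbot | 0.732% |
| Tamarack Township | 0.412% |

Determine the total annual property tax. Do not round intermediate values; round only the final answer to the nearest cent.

$7,946.59

Uncapped assessed value = $921,580 × 0.868 = $799,931.44
Cap limit = $674,400 × 1.03 = $694,632
Taxable assessed value = min($799,931.44, $694,632) = $694,632 (cap binds)
City of Talbot: $694,632 × 0.00732 = $5,084.70624
Tamarack Township: $694,632 × 0.00412 = $2,861.88384
Total = $7,946.59008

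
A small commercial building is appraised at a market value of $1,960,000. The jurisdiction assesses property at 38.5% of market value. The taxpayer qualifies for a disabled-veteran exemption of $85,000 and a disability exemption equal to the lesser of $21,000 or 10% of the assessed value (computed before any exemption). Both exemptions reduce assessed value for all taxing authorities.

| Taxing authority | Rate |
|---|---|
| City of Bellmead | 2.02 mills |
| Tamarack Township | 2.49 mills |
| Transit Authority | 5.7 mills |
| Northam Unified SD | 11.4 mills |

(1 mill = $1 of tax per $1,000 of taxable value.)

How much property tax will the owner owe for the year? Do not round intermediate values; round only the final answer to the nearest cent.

$14,016.25

Assessed value = $1,960,000 × 0.385 = $754,600
Disability exemption = min($21,000, 10% × $754,600) = min($21,000, $75,460) = $21,000 (dollar cap binds)
Taxable value = $754,600 − $85,000 − $21,000 = $648,600
City of Bellmead: $648,600 × 0.00202 = $1,310.172
Tamarack Township: $648,600 × 0.00249 = $1,615.014
Transit Authority: $648,600 × 0.0057 = $3,697.02
Northam Unified SD: $648,600 × 0.0114 = $7,394.04
Total = $14,016.246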